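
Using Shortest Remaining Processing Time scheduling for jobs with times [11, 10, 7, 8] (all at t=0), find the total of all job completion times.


Since all jobs arrive at t=0, SRPT equals SPT ordering.
SPT order: [7, 8, 10, 11]
Completion times:
  Job 1: p=7, C=7
  Job 2: p=8, C=15
  Job 3: p=10, C=25
  Job 4: p=11, C=36
Total completion time = 7 + 15 + 25 + 36 = 83

83


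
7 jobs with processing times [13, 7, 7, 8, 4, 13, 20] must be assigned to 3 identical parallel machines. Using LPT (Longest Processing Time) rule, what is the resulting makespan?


Sort jobs in decreasing order (LPT): [20, 13, 13, 8, 7, 7, 4]
Assign each job to the least loaded machine:
  Machine 1: jobs [20, 7], load = 27
  Machine 2: jobs [13, 8], load = 21
  Machine 3: jobs [13, 7, 4], load = 24
Makespan = max load = 27

27


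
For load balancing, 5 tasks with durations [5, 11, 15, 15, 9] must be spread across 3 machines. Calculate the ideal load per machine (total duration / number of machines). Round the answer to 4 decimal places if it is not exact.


Total processing time = 5 + 11 + 15 + 15 + 9 = 55
Number of machines = 3
Ideal balanced load = 55 / 3 = 18.3333

18.3333


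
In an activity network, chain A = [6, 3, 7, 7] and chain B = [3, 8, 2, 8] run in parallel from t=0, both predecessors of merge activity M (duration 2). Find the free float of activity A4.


ES(A4) = sum of predecessors on chain A = 16
EF(A4) = ES + duration = 16 + 7 = 23
Successor of A4 is M. ES(M) = max(sum(A), sum(B)) = max(23, 21) = 23
Free float = ES(successor) - EF(current) = 23 - 23 = 0

0


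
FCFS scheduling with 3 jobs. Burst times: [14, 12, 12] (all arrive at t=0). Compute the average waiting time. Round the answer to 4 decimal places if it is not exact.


FCFS order (as given): [14, 12, 12]
Waiting times:
  Job 1: wait = 0
  Job 2: wait = 14
  Job 3: wait = 26
Sum of waiting times = 40
Average waiting time = 40/3 = 13.3333

13.3333


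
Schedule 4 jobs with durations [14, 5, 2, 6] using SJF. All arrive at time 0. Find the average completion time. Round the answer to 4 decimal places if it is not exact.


SJF order (ascending): [2, 5, 6, 14]
Completion times:
  Job 1: burst=2, C=2
  Job 2: burst=5, C=7
  Job 3: burst=6, C=13
  Job 4: burst=14, C=27
Average completion = 49/4 = 12.25

12.25


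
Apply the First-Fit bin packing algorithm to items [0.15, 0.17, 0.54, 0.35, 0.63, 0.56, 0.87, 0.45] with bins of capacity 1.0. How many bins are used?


Place items sequentially using First-Fit:
  Item 0.15 -> new Bin 1
  Item 0.17 -> Bin 1 (now 0.32)
  Item 0.54 -> Bin 1 (now 0.86)
  Item 0.35 -> new Bin 2
  Item 0.63 -> Bin 2 (now 0.98)
  Item 0.56 -> new Bin 3
  Item 0.87 -> new Bin 4
  Item 0.45 -> new Bin 5
Total bins used = 5

5


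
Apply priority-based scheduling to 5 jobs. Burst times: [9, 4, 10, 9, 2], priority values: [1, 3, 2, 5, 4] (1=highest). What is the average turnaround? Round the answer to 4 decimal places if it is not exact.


Sort by priority (ascending = highest first):
Order: [(1, 9), (2, 10), (3, 4), (4, 2), (5, 9)]
Completion times:
  Priority 1, burst=9, C=9
  Priority 2, burst=10, C=19
  Priority 3, burst=4, C=23
  Priority 4, burst=2, C=25
  Priority 5, burst=9, C=34
Average turnaround = 110/5 = 22.0

22.0


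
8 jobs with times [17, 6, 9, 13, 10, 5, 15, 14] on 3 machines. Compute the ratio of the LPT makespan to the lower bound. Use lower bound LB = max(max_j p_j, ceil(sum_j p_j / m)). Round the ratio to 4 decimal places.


LPT order: [17, 15, 14, 13, 10, 9, 6, 5]
Machine loads after assignment: [31, 31, 27]
LPT makespan = 31
Lower bound = max(max_job, ceil(total/3)) = max(17, 30) = 30
Ratio = 31 / 30 = 1.0333

1.0333


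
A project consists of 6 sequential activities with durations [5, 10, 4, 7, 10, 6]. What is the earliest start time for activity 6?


Activity 6 starts after activities 1 through 5 complete.
Predecessor durations: [5, 10, 4, 7, 10]
ES = 5 + 10 + 4 + 7 + 10 = 36

36


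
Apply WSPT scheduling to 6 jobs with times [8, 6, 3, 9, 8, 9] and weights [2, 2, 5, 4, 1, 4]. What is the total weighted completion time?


Compute p/w ratios and sort ascending (WSPT): [(3, 5), (9, 4), (9, 4), (6, 2), (8, 2), (8, 1)]
Compute weighted completion times:
  Job (p=3,w=5): C=3, w*C=5*3=15
  Job (p=9,w=4): C=12, w*C=4*12=48
  Job (p=9,w=4): C=21, w*C=4*21=84
  Job (p=6,w=2): C=27, w*C=2*27=54
  Job (p=8,w=2): C=35, w*C=2*35=70
  Job (p=8,w=1): C=43, w*C=1*43=43
Total weighted completion time = 314

314


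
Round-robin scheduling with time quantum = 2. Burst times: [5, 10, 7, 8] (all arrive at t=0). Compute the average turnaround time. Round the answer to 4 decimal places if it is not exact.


Time quantum = 2
Execution trace:
  J1 runs 2 units, time = 2
  J2 runs 2 units, time = 4
  J3 runs 2 units, time = 6
  J4 runs 2 units, time = 8
  J1 runs 2 units, time = 10
  J2 runs 2 units, time = 12
  J3 runs 2 units, time = 14
  J4 runs 2 units, time = 16
  J1 runs 1 units, time = 17
  J2 runs 2 units, time = 19
  J3 runs 2 units, time = 21
  J4 runs 2 units, time = 23
  J2 runs 2 units, time = 25
  J3 runs 1 units, time = 26
  J4 runs 2 units, time = 28
  J2 runs 2 units, time = 30
Finish times: [17, 30, 26, 28]
Average turnaround = 101/4 = 25.25

25.25


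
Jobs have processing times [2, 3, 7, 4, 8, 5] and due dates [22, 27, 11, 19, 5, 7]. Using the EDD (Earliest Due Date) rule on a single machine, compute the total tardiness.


Sort by due date (EDD order): [(8, 5), (5, 7), (7, 11), (4, 19), (2, 22), (3, 27)]
Compute completion times and tardiness:
  Job 1: p=8, d=5, C=8, tardiness=max(0,8-5)=3
  Job 2: p=5, d=7, C=13, tardiness=max(0,13-7)=6
  Job 3: p=7, d=11, C=20, tardiness=max(0,20-11)=9
  Job 4: p=4, d=19, C=24, tardiness=max(0,24-19)=5
  Job 5: p=2, d=22, C=26, tardiness=max(0,26-22)=4
  Job 6: p=3, d=27, C=29, tardiness=max(0,29-27)=2
Total tardiness = 29

29


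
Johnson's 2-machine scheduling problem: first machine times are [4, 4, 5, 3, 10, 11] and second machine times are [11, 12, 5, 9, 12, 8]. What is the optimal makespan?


Apply Johnson's rule:
  Group 1 (a <= b): [(4, 3, 9), (1, 4, 11), (2, 4, 12), (3, 5, 5), (5, 10, 12)]
  Group 2 (a > b): [(6, 11, 8)]
Optimal job order: [4, 1, 2, 3, 5, 6]
Schedule:
  Job 4: M1 done at 3, M2 done at 12
  Job 1: M1 done at 7, M2 done at 23
  Job 2: M1 done at 11, M2 done at 35
  Job 3: M1 done at 16, M2 done at 40
  Job 5: M1 done at 26, M2 done at 52
  Job 6: M1 done at 37, M2 done at 60
Makespan = 60

60


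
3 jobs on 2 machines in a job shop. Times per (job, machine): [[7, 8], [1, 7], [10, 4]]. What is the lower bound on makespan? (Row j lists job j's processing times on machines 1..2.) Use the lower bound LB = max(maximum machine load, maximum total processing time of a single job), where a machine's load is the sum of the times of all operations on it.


Machine loads:
  Machine 1: 7 + 1 + 10 = 18
  Machine 2: 8 + 7 + 4 = 19
Max machine load = 19
Job totals:
  Job 1: 15
  Job 2: 8
  Job 3: 14
Max job total = 15
Lower bound = max(19, 15) = 19

19


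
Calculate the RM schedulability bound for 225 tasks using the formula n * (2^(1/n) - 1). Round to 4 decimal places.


Compute 2^(1/225) = 1.0030854042
Subtract 1: 1.0030854042 - 1 = 0.0030854042
Multiply by n: 225 * 0.0030854042 = 0.6942159450
Round to 4 dp: 0.6942

0.6942


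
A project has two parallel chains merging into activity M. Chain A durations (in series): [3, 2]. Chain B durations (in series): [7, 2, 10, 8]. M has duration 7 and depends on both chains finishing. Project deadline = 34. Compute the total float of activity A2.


Forward pass: ES(A2) = sum of predecessors on chain A = 3
EF = ES + duration = 3 + 2 = 5
Backward pass: LF(M) = deadline = 34; LS(M) = 34 - 7 = 27
LF(A2) = LS(M) - sum(successors on chain A) = 27 - 0 = 27
LS = LF - duration = 27 - 2 = 25
Total float = LS - ES = 25 - 3 = 22

22


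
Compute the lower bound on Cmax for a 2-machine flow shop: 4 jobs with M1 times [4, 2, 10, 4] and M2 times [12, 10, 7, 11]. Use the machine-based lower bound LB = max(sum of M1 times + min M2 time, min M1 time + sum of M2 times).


LB1 = sum(M1 times) + min(M2 times) = 20 + 7 = 27
LB2 = min(M1 times) + sum(M2 times) = 2 + 40 = 42
Lower bound = max(LB1, LB2) = max(27, 42) = 42

42


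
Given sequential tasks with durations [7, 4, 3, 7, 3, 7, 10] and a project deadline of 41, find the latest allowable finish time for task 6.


LF(activity 6) = deadline - sum of successor durations
Successors: activities 7 through 7 with durations [10]
Sum of successor durations = 10
LF = 41 - 10 = 31

31


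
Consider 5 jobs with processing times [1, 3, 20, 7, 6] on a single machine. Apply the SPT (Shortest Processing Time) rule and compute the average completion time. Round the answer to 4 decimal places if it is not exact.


Sort jobs by processing time (SPT order): [1, 3, 6, 7, 20]
Compute completion times sequentially:
  Job 1: processing = 1, completes at 1
  Job 2: processing = 3, completes at 4
  Job 3: processing = 6, completes at 10
  Job 4: processing = 7, completes at 17
  Job 5: processing = 20, completes at 37
Sum of completion times = 69
Average completion time = 69/5 = 13.8

13.8


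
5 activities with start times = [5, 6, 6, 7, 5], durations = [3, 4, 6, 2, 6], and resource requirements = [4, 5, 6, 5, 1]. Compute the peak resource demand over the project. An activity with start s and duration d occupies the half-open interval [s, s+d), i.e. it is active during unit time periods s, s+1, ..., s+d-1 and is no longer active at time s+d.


Each activity i is active on [start_i, start_i + duration_i).
Compute total resource usage per time slot:
  t=0: active resources = [], total = 0
  t=1: active resources = [], total = 0
  t=2: active resources = [], total = 0
  t=3: active resources = [], total = 0
  t=4: active resources = [], total = 0
  t=5: active resources = [4, 1], total = 5
  t=6: active resources = [4, 5, 6, 1], total = 16
  t=7: active resources = [4, 5, 6, 5, 1], total = 21
  t=8: active resources = [5, 6, 5, 1], total = 17
  t=9: active resources = [5, 6, 1], total = 12
  t=10: active resources = [6, 1], total = 7
  t=11: active resources = [6], total = 6
Peak resource demand = 21

21


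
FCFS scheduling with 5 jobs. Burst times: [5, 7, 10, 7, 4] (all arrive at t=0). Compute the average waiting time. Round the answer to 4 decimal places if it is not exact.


FCFS order (as given): [5, 7, 10, 7, 4]
Waiting times:
  Job 1: wait = 0
  Job 2: wait = 5
  Job 3: wait = 12
  Job 4: wait = 22
  Job 5: wait = 29
Sum of waiting times = 68
Average waiting time = 68/5 = 13.6

13.6


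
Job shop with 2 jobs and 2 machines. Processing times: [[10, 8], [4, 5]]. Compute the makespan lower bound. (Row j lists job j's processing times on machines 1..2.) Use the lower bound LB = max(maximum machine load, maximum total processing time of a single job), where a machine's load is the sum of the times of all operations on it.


Machine loads:
  Machine 1: 10 + 4 = 14
  Machine 2: 8 + 5 = 13
Max machine load = 14
Job totals:
  Job 1: 18
  Job 2: 9
Max job total = 18
Lower bound = max(14, 18) = 18

18


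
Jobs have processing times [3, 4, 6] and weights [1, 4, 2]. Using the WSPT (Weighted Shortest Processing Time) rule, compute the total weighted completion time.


Compute p/w ratios and sort ascending (WSPT): [(4, 4), (3, 1), (6, 2)]
Compute weighted completion times:
  Job (p=4,w=4): C=4, w*C=4*4=16
  Job (p=3,w=1): C=7, w*C=1*7=7
  Job (p=6,w=2): C=13, w*C=2*13=26
Total weighted completion time = 49

49


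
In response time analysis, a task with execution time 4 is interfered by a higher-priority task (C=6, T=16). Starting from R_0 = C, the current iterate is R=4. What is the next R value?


R_next = C + ceil(R_prev / T_hp) * C_hp
ceil(4 / 16) = ceil(0.25) = 1
Interference = 1 * 6 = 6
R_next = 4 + 6 = 10

10


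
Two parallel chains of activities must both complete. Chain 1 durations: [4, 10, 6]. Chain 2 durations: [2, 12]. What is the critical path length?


Path A total = 4 + 10 + 6 = 20
Path B total = 2 + 12 = 14
Critical path = longest path = max(20, 14) = 20

20


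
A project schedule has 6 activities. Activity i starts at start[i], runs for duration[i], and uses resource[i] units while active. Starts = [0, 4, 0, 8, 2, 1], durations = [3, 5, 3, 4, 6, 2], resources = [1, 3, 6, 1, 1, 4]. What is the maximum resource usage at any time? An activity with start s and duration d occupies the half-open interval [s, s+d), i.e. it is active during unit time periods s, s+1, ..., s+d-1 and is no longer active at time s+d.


Each activity i is active on [start_i, start_i + duration_i).
Compute total resource usage per time slot:
  t=0: active resources = [1, 6], total = 7
  t=1: active resources = [1, 6, 4], total = 11
  t=2: active resources = [1, 6, 1, 4], total = 12
  t=3: active resources = [1], total = 1
  t=4: active resources = [3, 1], total = 4
  t=5: active resources = [3, 1], total = 4
  t=6: active resources = [3, 1], total = 4
  t=7: active resources = [3, 1], total = 4
  t=8: active resources = [3, 1], total = 4
  t=9: active resources = [1], total = 1
  t=10: active resources = [1], total = 1
  t=11: active resources = [1], total = 1
Peak resource demand = 12

12


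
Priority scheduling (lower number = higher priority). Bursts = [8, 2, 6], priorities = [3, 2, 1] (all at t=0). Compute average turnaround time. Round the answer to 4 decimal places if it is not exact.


Sort by priority (ascending = highest first):
Order: [(1, 6), (2, 2), (3, 8)]
Completion times:
  Priority 1, burst=6, C=6
  Priority 2, burst=2, C=8
  Priority 3, burst=8, C=16
Average turnaround = 30/3 = 10.0

10.0


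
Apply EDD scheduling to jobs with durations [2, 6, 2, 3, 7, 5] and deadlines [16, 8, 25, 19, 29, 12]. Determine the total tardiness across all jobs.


Sort by due date (EDD order): [(6, 8), (5, 12), (2, 16), (3, 19), (2, 25), (7, 29)]
Compute completion times and tardiness:
  Job 1: p=6, d=8, C=6, tardiness=max(0,6-8)=0
  Job 2: p=5, d=12, C=11, tardiness=max(0,11-12)=0
  Job 3: p=2, d=16, C=13, tardiness=max(0,13-16)=0
  Job 4: p=3, d=19, C=16, tardiness=max(0,16-19)=0
  Job 5: p=2, d=25, C=18, tardiness=max(0,18-25)=0
  Job 6: p=7, d=29, C=25, tardiness=max(0,25-29)=0
Total tardiness = 0

0


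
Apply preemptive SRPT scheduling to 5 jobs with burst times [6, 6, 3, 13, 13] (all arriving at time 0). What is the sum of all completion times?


Since all jobs arrive at t=0, SRPT equals SPT ordering.
SPT order: [3, 6, 6, 13, 13]
Completion times:
  Job 1: p=3, C=3
  Job 2: p=6, C=9
  Job 3: p=6, C=15
  Job 4: p=13, C=28
  Job 5: p=13, C=41
Total completion time = 3 + 9 + 15 + 28 + 41 = 96

96


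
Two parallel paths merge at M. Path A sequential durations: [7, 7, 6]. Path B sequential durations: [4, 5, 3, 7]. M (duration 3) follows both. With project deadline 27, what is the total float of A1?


Forward pass: ES(A1) = sum of predecessors on chain A = 0
EF = ES + duration = 0 + 7 = 7
Backward pass: LF(M) = deadline = 27; LS(M) = 27 - 3 = 24
LF(A1) = LS(M) - sum(successors on chain A) = 24 - 13 = 11
LS = LF - duration = 11 - 7 = 4
Total float = LS - ES = 4 - 0 = 4

4


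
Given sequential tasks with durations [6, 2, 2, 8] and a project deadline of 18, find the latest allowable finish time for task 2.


LF(activity 2) = deadline - sum of successor durations
Successors: activities 3 through 4 with durations [2, 8]
Sum of successor durations = 10
LF = 18 - 10 = 8

8


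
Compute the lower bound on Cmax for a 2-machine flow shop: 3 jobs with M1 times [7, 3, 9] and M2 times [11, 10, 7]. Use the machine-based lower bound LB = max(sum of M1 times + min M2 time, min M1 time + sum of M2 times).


LB1 = sum(M1 times) + min(M2 times) = 19 + 7 = 26
LB2 = min(M1 times) + sum(M2 times) = 3 + 28 = 31
Lower bound = max(LB1, LB2) = max(26, 31) = 31

31


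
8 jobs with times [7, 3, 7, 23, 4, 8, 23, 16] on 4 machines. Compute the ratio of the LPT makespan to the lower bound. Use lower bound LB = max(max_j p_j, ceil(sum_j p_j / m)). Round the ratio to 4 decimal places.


LPT order: [23, 23, 16, 8, 7, 7, 4, 3]
Machine loads after assignment: [23, 23, 23, 22]
LPT makespan = 23
Lower bound = max(max_job, ceil(total/4)) = max(23, 23) = 23
Ratio = 23 / 23 = 1.0

1.0


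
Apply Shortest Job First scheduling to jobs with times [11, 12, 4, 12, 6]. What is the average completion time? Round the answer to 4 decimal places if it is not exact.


SJF order (ascending): [4, 6, 11, 12, 12]
Completion times:
  Job 1: burst=4, C=4
  Job 2: burst=6, C=10
  Job 3: burst=11, C=21
  Job 4: burst=12, C=33
  Job 5: burst=12, C=45
Average completion = 113/5 = 22.6

22.6


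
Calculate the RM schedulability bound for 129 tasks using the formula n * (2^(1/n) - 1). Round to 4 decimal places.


Compute 2^(1/129) = 1.0053876957
Subtract 1: 1.0053876957 - 1 = 0.0053876957
Multiply by n: 129 * 0.0053876957 = 0.6950127453
Round to 4 dp: 0.6950

0.6950


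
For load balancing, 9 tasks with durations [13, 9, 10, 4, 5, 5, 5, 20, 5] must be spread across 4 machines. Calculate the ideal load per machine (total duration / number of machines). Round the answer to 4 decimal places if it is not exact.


Total processing time = 13 + 9 + 10 + 4 + 5 + 5 + 5 + 20 + 5 = 76
Number of machines = 4
Ideal balanced load = 76 / 4 = 19.0

19.0


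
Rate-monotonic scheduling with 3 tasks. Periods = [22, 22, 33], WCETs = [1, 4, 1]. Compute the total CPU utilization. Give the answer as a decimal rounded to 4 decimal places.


Compute individual utilizations (exact fractions):
  Task 1: C/T = 1/22 (approx. 0.0455)
  Task 2: C/T = 4/22 = 2/11 (approx. 0.1818)
  Task 3: C/T = 1/33 (approx. 0.0303)
Total utilization U = 1/22 + 2/11 + 1/33 = 17/66
Rounded to 4 decimal places: U = 0.2576
RM (Liu & Layland) bound for 3 tasks = 0.779763; compare with U = 17/66 (approx. 0.257576)
U <= bound, so schedulable by RM sufficient condition.

0.2576


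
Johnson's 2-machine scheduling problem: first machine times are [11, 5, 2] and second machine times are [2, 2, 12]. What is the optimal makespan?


Apply Johnson's rule:
  Group 1 (a <= b): [(3, 2, 12)]
  Group 2 (a > b): [(1, 11, 2), (2, 5, 2)]
Optimal job order: [3, 1, 2]
Schedule:
  Job 3: M1 done at 2, M2 done at 14
  Job 1: M1 done at 13, M2 done at 16
  Job 2: M1 done at 18, M2 done at 20
Makespan = 20

20


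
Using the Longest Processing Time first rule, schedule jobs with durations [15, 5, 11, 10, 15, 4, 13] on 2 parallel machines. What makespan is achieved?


Sort jobs in decreasing order (LPT): [15, 15, 13, 11, 10, 5, 4]
Assign each job to the least loaded machine:
  Machine 1: jobs [15, 13, 5, 4], load = 37
  Machine 2: jobs [15, 11, 10], load = 36
Makespan = max load = 37

37


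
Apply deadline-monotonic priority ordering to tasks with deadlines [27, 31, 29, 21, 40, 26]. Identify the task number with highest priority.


Sort tasks by relative deadline (ascending):
  Task 4: deadline = 21
  Task 6: deadline = 26
  Task 1: deadline = 27
  Task 3: deadline = 29
  Task 2: deadline = 31
  Task 5: deadline = 40
Priority order (highest first): [4, 6, 1, 3, 2, 5]
Highest priority task = 4

4


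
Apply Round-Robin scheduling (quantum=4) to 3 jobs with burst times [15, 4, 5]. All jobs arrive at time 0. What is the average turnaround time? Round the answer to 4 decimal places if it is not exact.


Time quantum = 4
Execution trace:
  J1 runs 4 units, time = 4
  J2 runs 4 units, time = 8
  J3 runs 4 units, time = 12
  J1 runs 4 units, time = 16
  J3 runs 1 units, time = 17
  J1 runs 4 units, time = 21
  J1 runs 3 units, time = 24
Finish times: [24, 8, 17]
Average turnaround = 49/3 = 16.3333

16.3333


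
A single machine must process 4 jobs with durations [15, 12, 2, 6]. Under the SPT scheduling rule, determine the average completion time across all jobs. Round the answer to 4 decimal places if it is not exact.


Sort jobs by processing time (SPT order): [2, 6, 12, 15]
Compute completion times sequentially:
  Job 1: processing = 2, completes at 2
  Job 2: processing = 6, completes at 8
  Job 3: processing = 12, completes at 20
  Job 4: processing = 15, completes at 35
Sum of completion times = 65
Average completion time = 65/4 = 16.25

16.25


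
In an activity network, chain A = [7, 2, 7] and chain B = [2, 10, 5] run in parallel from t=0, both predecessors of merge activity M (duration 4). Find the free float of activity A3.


ES(A3) = sum of predecessors on chain A = 9
EF(A3) = ES + duration = 9 + 7 = 16
Successor of A3 is M. ES(M) = max(sum(A), sum(B)) = max(16, 17) = 17
Free float = ES(successor) - EF(current) = 17 - 16 = 1

1


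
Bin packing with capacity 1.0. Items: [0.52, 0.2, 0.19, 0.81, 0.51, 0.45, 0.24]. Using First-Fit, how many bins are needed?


Place items sequentially using First-Fit:
  Item 0.52 -> new Bin 1
  Item 0.2 -> Bin 1 (now 0.72)
  Item 0.19 -> Bin 1 (now 0.91)
  Item 0.81 -> new Bin 2
  Item 0.51 -> new Bin 3
  Item 0.45 -> Bin 3 (now 0.96)
  Item 0.24 -> new Bin 4
Total bins used = 4

4


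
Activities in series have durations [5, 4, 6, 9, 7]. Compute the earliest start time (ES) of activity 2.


Activity 2 starts after activities 1 through 1 complete.
Predecessor durations: [5]
ES = 5 = 5

5


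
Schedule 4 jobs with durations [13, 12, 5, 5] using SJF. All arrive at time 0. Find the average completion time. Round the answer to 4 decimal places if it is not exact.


SJF order (ascending): [5, 5, 12, 13]
Completion times:
  Job 1: burst=5, C=5
  Job 2: burst=5, C=10
  Job 3: burst=12, C=22
  Job 4: burst=13, C=35
Average completion = 72/4 = 18.0

18.0


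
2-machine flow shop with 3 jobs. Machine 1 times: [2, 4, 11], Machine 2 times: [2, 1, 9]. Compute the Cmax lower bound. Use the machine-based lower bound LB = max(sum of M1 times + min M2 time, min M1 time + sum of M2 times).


LB1 = sum(M1 times) + min(M2 times) = 17 + 1 = 18
LB2 = min(M1 times) + sum(M2 times) = 2 + 12 = 14
Lower bound = max(LB1, LB2) = max(18, 14) = 18

18


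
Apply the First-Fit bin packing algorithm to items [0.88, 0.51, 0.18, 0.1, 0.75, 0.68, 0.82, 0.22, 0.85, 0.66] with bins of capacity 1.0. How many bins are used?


Place items sequentially using First-Fit:
  Item 0.88 -> new Bin 1
  Item 0.51 -> new Bin 2
  Item 0.18 -> Bin 2 (now 0.69)
  Item 0.1 -> Bin 1 (now 0.98)
  Item 0.75 -> new Bin 3
  Item 0.68 -> new Bin 4
  Item 0.82 -> new Bin 5
  Item 0.22 -> Bin 2 (now 0.91)
  Item 0.85 -> new Bin 6
  Item 0.66 -> new Bin 7
Total bins used = 7

7


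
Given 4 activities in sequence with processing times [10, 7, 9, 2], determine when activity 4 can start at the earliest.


Activity 4 starts after activities 1 through 3 complete.
Predecessor durations: [10, 7, 9]
ES = 10 + 7 + 9 = 26

26


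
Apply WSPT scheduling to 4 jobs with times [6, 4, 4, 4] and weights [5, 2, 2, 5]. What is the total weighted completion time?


Compute p/w ratios and sort ascending (WSPT): [(4, 5), (6, 5), (4, 2), (4, 2)]
Compute weighted completion times:
  Job (p=4,w=5): C=4, w*C=5*4=20
  Job (p=6,w=5): C=10, w*C=5*10=50
  Job (p=4,w=2): C=14, w*C=2*14=28
  Job (p=4,w=2): C=18, w*C=2*18=36
Total weighted completion time = 134

134


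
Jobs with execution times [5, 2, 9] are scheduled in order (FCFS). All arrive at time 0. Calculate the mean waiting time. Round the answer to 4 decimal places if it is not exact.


FCFS order (as given): [5, 2, 9]
Waiting times:
  Job 1: wait = 0
  Job 2: wait = 5
  Job 3: wait = 7
Sum of waiting times = 12
Average waiting time = 12/3 = 4.0

4.0


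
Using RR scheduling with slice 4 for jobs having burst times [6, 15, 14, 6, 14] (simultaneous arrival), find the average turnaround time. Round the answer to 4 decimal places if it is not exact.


Time quantum = 4
Execution trace:
  J1 runs 4 units, time = 4
  J2 runs 4 units, time = 8
  J3 runs 4 units, time = 12
  J4 runs 4 units, time = 16
  J5 runs 4 units, time = 20
  J1 runs 2 units, time = 22
  J2 runs 4 units, time = 26
  J3 runs 4 units, time = 30
  J4 runs 2 units, time = 32
  J5 runs 4 units, time = 36
  J2 runs 4 units, time = 40
  J3 runs 4 units, time = 44
  J5 runs 4 units, time = 48
  J2 runs 3 units, time = 51
  J3 runs 2 units, time = 53
  J5 runs 2 units, time = 55
Finish times: [22, 51, 53, 32, 55]
Average turnaround = 213/5 = 42.6

42.6


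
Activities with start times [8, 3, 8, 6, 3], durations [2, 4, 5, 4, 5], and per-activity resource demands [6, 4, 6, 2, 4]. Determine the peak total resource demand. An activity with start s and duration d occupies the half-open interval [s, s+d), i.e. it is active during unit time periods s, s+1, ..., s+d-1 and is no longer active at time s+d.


Each activity i is active on [start_i, start_i + duration_i).
Compute total resource usage per time slot:
  t=0: active resources = [], total = 0
  t=1: active resources = [], total = 0
  t=2: active resources = [], total = 0
  t=3: active resources = [4, 4], total = 8
  t=4: active resources = [4, 4], total = 8
  t=5: active resources = [4, 4], total = 8
  t=6: active resources = [4, 2, 4], total = 10
  t=7: active resources = [2, 4], total = 6
  t=8: active resources = [6, 6, 2], total = 14
  t=9: active resources = [6, 6, 2], total = 14
  t=10: active resources = [6], total = 6
  t=11: active resources = [6], total = 6
  t=12: active resources = [6], total = 6
Peak resource demand = 14

14


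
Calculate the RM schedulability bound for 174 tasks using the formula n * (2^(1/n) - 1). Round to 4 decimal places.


Compute 2^(1/174) = 1.0039915496
Subtract 1: 1.0039915496 - 1 = 0.0039915496
Multiply by n: 174 * 0.0039915496 = 0.6945296304
Round to 4 dp: 0.6945

0.6945


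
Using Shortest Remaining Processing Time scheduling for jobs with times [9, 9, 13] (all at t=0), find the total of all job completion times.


Since all jobs arrive at t=0, SRPT equals SPT ordering.
SPT order: [9, 9, 13]
Completion times:
  Job 1: p=9, C=9
  Job 2: p=9, C=18
  Job 3: p=13, C=31
Total completion time = 9 + 18 + 31 = 58

58


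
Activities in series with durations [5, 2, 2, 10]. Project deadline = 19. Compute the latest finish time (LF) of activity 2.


LF(activity 2) = deadline - sum of successor durations
Successors: activities 3 through 4 with durations [2, 10]
Sum of successor durations = 12
LF = 19 - 12 = 7

7


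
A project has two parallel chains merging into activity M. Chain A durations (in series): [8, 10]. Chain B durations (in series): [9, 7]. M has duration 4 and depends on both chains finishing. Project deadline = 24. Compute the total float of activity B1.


Forward pass: ES(B1) = sum of predecessors on chain B = 0
EF = ES + duration = 0 + 9 = 9
Backward pass: LF(M) = deadline = 24; LS(M) = 24 - 4 = 20
LF(B1) = LS(M) - sum(successors on chain B) = 20 - 7 = 13
LS = LF - duration = 13 - 9 = 4
Total float = LS - ES = 4 - 0 = 4

4


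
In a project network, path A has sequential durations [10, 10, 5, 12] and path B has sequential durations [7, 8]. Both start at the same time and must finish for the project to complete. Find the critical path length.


Path A total = 10 + 10 + 5 + 12 = 37
Path B total = 7 + 8 = 15
Critical path = longest path = max(37, 15) = 37

37


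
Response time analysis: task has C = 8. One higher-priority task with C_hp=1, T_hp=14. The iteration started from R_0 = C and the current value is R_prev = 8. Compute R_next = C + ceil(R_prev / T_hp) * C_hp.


R_next = C + ceil(R_prev / T_hp) * C_hp
ceil(8 / 14) = ceil(0.5714) = 1
Interference = 1 * 1 = 1
R_next = 8 + 1 = 9

9


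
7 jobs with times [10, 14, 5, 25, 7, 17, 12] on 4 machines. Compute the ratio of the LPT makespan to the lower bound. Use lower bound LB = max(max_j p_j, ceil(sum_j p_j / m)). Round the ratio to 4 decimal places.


LPT order: [25, 17, 14, 12, 10, 7, 5]
Machine loads after assignment: [25, 22, 21, 22]
LPT makespan = 25
Lower bound = max(max_job, ceil(total/4)) = max(25, 23) = 25
Ratio = 25 / 25 = 1.0

1.0


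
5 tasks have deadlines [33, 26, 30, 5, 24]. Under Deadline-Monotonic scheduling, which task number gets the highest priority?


Sort tasks by relative deadline (ascending):
  Task 4: deadline = 5
  Task 5: deadline = 24
  Task 2: deadline = 26
  Task 3: deadline = 30
  Task 1: deadline = 33
Priority order (highest first): [4, 5, 2, 3, 1]
Highest priority task = 4

4


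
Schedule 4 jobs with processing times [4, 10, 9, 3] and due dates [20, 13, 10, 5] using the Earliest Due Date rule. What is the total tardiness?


Sort by due date (EDD order): [(3, 5), (9, 10), (10, 13), (4, 20)]
Compute completion times and tardiness:
  Job 1: p=3, d=5, C=3, tardiness=max(0,3-5)=0
  Job 2: p=9, d=10, C=12, tardiness=max(0,12-10)=2
  Job 3: p=10, d=13, C=22, tardiness=max(0,22-13)=9
  Job 4: p=4, d=20, C=26, tardiness=max(0,26-20)=6
Total tardiness = 17

17


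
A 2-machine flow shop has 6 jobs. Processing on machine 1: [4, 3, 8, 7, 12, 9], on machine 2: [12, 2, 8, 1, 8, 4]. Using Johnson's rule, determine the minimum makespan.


Apply Johnson's rule:
  Group 1 (a <= b): [(1, 4, 12), (3, 8, 8)]
  Group 2 (a > b): [(5, 12, 8), (6, 9, 4), (2, 3, 2), (4, 7, 1)]
Optimal job order: [1, 3, 5, 6, 2, 4]
Schedule:
  Job 1: M1 done at 4, M2 done at 16
  Job 3: M1 done at 12, M2 done at 24
  Job 5: M1 done at 24, M2 done at 32
  Job 6: M1 done at 33, M2 done at 37
  Job 2: M1 done at 36, M2 done at 39
  Job 4: M1 done at 43, M2 done at 44
Makespan = 44

44


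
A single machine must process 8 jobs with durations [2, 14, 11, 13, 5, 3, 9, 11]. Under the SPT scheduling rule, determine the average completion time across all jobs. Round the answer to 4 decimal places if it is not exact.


Sort jobs by processing time (SPT order): [2, 3, 5, 9, 11, 11, 13, 14]
Compute completion times sequentially:
  Job 1: processing = 2, completes at 2
  Job 2: processing = 3, completes at 5
  Job 3: processing = 5, completes at 10
  Job 4: processing = 9, completes at 19
  Job 5: processing = 11, completes at 30
  Job 6: processing = 11, completes at 41
  Job 7: processing = 13, completes at 54
  Job 8: processing = 14, completes at 68
Sum of completion times = 229
Average completion time = 229/8 = 28.625

28.625


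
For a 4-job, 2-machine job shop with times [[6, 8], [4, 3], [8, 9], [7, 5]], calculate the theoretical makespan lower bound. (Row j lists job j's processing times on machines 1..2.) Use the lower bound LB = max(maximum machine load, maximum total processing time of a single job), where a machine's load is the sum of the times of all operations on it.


Machine loads:
  Machine 1: 6 + 4 + 8 + 7 = 25
  Machine 2: 8 + 3 + 9 + 5 = 25
Max machine load = 25
Job totals:
  Job 1: 14
  Job 2: 7
  Job 3: 17
  Job 4: 12
Max job total = 17
Lower bound = max(25, 17) = 25

25


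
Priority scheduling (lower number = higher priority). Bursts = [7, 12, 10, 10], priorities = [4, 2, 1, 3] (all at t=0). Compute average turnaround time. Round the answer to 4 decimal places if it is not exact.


Sort by priority (ascending = highest first):
Order: [(1, 10), (2, 12), (3, 10), (4, 7)]
Completion times:
  Priority 1, burst=10, C=10
  Priority 2, burst=12, C=22
  Priority 3, burst=10, C=32
  Priority 4, burst=7, C=39
Average turnaround = 103/4 = 25.75

25.75


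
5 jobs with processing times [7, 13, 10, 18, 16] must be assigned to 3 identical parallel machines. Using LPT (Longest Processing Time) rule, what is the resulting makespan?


Sort jobs in decreasing order (LPT): [18, 16, 13, 10, 7]
Assign each job to the least loaded machine:
  Machine 1: jobs [18], load = 18
  Machine 2: jobs [16, 7], load = 23
  Machine 3: jobs [13, 10], load = 23
Makespan = max load = 23

23


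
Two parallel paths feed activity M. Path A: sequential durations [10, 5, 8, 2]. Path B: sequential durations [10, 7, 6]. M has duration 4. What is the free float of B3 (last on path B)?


ES(B3) = sum of predecessors on chain B = 17
EF(B3) = ES + duration = 17 + 6 = 23
Successor of B3 is M. ES(M) = max(sum(A), sum(B)) = max(25, 23) = 25
Free float = ES(successor) - EF(current) = 25 - 23 = 2

2


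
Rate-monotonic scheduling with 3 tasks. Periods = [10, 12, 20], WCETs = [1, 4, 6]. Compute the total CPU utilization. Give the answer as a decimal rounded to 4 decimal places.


Compute individual utilizations (exact fractions):
  Task 1: C/T = 1/10 (approx. 0.1)
  Task 2: C/T = 4/12 = 1/3 (approx. 0.3333)
  Task 3: C/T = 6/20 = 3/10 (approx. 0.3)
Total utilization U = 1/10 + 1/3 + 3/10 = 11/15
Rounded to 4 decimal places: U = 0.7333
RM (Liu & Layland) bound for 3 tasks = 0.779763; compare with U = 11/15 (approx. 0.733333)
U <= bound, so schedulable by RM sufficient condition.

0.7333


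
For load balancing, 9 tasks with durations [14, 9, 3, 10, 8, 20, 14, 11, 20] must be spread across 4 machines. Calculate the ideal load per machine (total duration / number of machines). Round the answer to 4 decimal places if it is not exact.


Total processing time = 14 + 9 + 3 + 10 + 8 + 20 + 14 + 11 + 20 = 109
Number of machines = 4
Ideal balanced load = 109 / 4 = 27.25

27.25


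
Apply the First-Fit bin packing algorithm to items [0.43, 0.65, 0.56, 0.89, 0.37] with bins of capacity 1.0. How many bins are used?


Place items sequentially using First-Fit:
  Item 0.43 -> new Bin 1
  Item 0.65 -> new Bin 2
  Item 0.56 -> Bin 1 (now 0.99)
  Item 0.89 -> new Bin 3
  Item 0.37 -> new Bin 4
Total bins used = 4

4


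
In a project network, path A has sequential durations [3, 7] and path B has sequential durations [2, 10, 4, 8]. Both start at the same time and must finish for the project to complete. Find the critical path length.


Path A total = 3 + 7 = 10
Path B total = 2 + 10 + 4 + 8 = 24
Critical path = longest path = max(10, 24) = 24

24


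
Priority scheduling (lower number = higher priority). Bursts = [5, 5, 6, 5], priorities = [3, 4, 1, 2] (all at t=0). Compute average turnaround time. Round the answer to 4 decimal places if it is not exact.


Sort by priority (ascending = highest first):
Order: [(1, 6), (2, 5), (3, 5), (4, 5)]
Completion times:
  Priority 1, burst=6, C=6
  Priority 2, burst=5, C=11
  Priority 3, burst=5, C=16
  Priority 4, burst=5, C=21
Average turnaround = 54/4 = 13.5

13.5


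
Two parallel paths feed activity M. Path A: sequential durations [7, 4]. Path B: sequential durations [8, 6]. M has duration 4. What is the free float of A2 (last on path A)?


ES(A2) = sum of predecessors on chain A = 7
EF(A2) = ES + duration = 7 + 4 = 11
Successor of A2 is M. ES(M) = max(sum(A), sum(B)) = max(11, 14) = 14
Free float = ES(successor) - EF(current) = 14 - 11 = 3

3


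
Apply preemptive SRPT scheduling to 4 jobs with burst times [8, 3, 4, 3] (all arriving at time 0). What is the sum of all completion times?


Since all jobs arrive at t=0, SRPT equals SPT ordering.
SPT order: [3, 3, 4, 8]
Completion times:
  Job 1: p=3, C=3
  Job 2: p=3, C=6
  Job 3: p=4, C=10
  Job 4: p=8, C=18
Total completion time = 3 + 6 + 10 + 18 = 37

37


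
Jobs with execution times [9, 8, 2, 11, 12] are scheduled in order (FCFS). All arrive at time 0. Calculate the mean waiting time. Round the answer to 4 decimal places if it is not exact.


FCFS order (as given): [9, 8, 2, 11, 12]
Waiting times:
  Job 1: wait = 0
  Job 2: wait = 9
  Job 3: wait = 17
  Job 4: wait = 19
  Job 5: wait = 30
Sum of waiting times = 75
Average waiting time = 75/5 = 15.0

15.0


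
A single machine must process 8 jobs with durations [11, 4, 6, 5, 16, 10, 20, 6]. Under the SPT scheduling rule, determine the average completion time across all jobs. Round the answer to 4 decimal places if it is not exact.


Sort jobs by processing time (SPT order): [4, 5, 6, 6, 10, 11, 16, 20]
Compute completion times sequentially:
  Job 1: processing = 4, completes at 4
  Job 2: processing = 5, completes at 9
  Job 3: processing = 6, completes at 15
  Job 4: processing = 6, completes at 21
  Job 5: processing = 10, completes at 31
  Job 6: processing = 11, completes at 42
  Job 7: processing = 16, completes at 58
  Job 8: processing = 20, completes at 78
Sum of completion times = 258
Average completion time = 258/8 = 32.25

32.25


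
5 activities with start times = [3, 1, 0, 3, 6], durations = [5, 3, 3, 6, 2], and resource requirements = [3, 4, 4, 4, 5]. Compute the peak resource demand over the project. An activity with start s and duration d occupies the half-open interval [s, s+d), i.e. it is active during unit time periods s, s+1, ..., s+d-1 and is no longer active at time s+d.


Each activity i is active on [start_i, start_i + duration_i).
Compute total resource usage per time slot:
  t=0: active resources = [4], total = 4
  t=1: active resources = [4, 4], total = 8
  t=2: active resources = [4, 4], total = 8
  t=3: active resources = [3, 4, 4], total = 11
  t=4: active resources = [3, 4], total = 7
  t=5: active resources = [3, 4], total = 7
  t=6: active resources = [3, 4, 5], total = 12
  t=7: active resources = [3, 4, 5], total = 12
  t=8: active resources = [4], total = 4
Peak resource demand = 12

12


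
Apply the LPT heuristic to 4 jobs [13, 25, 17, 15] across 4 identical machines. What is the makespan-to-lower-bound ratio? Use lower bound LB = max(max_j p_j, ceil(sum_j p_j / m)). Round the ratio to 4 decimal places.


LPT order: [25, 17, 15, 13]
Machine loads after assignment: [25, 17, 15, 13]
LPT makespan = 25
Lower bound = max(max_job, ceil(total/4)) = max(25, 18) = 25
Ratio = 25 / 25 = 1.0

1.0


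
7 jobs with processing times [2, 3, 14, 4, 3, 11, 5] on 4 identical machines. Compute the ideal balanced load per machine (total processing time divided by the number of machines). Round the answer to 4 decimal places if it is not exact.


Total processing time = 2 + 3 + 14 + 4 + 3 + 11 + 5 = 42
Number of machines = 4
Ideal balanced load = 42 / 4 = 10.5

10.5


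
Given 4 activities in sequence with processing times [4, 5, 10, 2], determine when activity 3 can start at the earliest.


Activity 3 starts after activities 1 through 2 complete.
Predecessor durations: [4, 5]
ES = 4 + 5 = 9

9


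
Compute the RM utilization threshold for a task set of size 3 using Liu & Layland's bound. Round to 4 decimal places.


Compute 2^(1/3) = 1.2599210499
Subtract 1: 1.2599210499 - 1 = 0.2599210499
Multiply by n: 3 * 0.2599210499 = 0.7797631497
Round to 4 dp: 0.7798

0.7798


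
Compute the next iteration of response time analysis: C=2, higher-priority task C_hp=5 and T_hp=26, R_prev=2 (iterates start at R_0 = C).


R_next = C + ceil(R_prev / T_hp) * C_hp
ceil(2 / 26) = ceil(0.0769) = 1
Interference = 1 * 5 = 5
R_next = 2 + 5 = 7

7


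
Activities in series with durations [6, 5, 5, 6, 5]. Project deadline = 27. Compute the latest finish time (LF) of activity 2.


LF(activity 2) = deadline - sum of successor durations
Successors: activities 3 through 5 with durations [5, 6, 5]
Sum of successor durations = 16
LF = 27 - 16 = 11

11


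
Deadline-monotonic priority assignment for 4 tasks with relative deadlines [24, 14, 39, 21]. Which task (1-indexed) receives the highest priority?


Sort tasks by relative deadline (ascending):
  Task 2: deadline = 14
  Task 4: deadline = 21
  Task 1: deadline = 24
  Task 3: deadline = 39
Priority order (highest first): [2, 4, 1, 3]
Highest priority task = 2

2


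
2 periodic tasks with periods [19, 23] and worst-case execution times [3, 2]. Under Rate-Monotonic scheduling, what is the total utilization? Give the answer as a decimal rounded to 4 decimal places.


Compute individual utilizations (exact fractions):
  Task 1: C/T = 3/19 (approx. 0.1579)
  Task 2: C/T = 2/23 (approx. 0.087)
Total utilization U = 3/19 + 2/23 = 107/437
Rounded to 4 decimal places: U = 0.2449
RM (Liu & Layland) bound for 2 tasks = 0.828427; compare with U = 107/437 (approx. 0.244851)
U <= bound, so schedulable by RM sufficient condition.

0.2449


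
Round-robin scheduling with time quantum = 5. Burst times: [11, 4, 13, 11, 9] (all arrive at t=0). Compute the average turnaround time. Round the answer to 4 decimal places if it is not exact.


Time quantum = 5
Execution trace:
  J1 runs 5 units, time = 5
  J2 runs 4 units, time = 9
  J3 runs 5 units, time = 14
  J4 runs 5 units, time = 19
  J5 runs 5 units, time = 24
  J1 runs 5 units, time = 29
  J3 runs 5 units, time = 34
  J4 runs 5 units, time = 39
  J5 runs 4 units, time = 43
  J1 runs 1 units, time = 44
  J3 runs 3 units, time = 47
  J4 runs 1 units, time = 48
Finish times: [44, 9, 47, 48, 43]
Average turnaround = 191/5 = 38.2

38.2
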